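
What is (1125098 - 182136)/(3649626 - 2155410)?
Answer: 471481/747108 ≈ 0.63107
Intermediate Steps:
(1125098 - 182136)/(3649626 - 2155410) = 942962/1494216 = 942962*(1/1494216) = 471481/747108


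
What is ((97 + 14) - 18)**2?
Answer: 8649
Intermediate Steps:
((97 + 14) - 18)**2 = (111 - 18)**2 = 93**2 = 8649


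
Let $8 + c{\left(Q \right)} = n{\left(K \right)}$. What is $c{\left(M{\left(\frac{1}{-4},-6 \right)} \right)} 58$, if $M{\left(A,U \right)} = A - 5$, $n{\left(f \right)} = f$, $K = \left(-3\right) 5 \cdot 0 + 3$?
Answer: $-290$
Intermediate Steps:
$K = 3$ ($K = \left(-15\right) 0 + 3 = 0 + 3 = 3$)
$M{\left(A,U \right)} = -5 + A$
$c{\left(Q \right)} = -5$ ($c{\left(Q \right)} = -8 + 3 = -5$)
$c{\left(M{\left(\frac{1}{-4},-6 \right)} \right)} 58 = \left(-5\right) 58 = -290$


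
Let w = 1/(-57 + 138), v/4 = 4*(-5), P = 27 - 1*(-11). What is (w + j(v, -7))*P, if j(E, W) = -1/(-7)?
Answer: 3344/567 ≈ 5.8977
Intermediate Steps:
P = 38 (P = 27 + 11 = 38)
v = -80 (v = 4*(4*(-5)) = 4*(-20) = -80)
j(E, W) = 1/7 (j(E, W) = -1*(-1/7) = 1/7)
w = 1/81 ≈ 0.012346
(w + j(v, -7))*P = (1/81 + 1/7)*38 = (88/567)*38 = 3344/567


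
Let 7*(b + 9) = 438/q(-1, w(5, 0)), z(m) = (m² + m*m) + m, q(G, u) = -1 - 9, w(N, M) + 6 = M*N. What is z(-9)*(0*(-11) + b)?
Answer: -81702/35 ≈ -2334.3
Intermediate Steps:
w(N, M) = -6 + M*N
q(G, u) = -10
z(m) = m + 2*m² (z(m) = (m² + m²) + m = 2*m² + m = m + 2*m²)
b = -534/35 (b = -9 + (438/(-10))/7 = -9 + (438*(-⅒))/7 = -9 + (⅐)*(-219/5) = -9 - 219/35 = -534/35 ≈ -15.257)
z(-9)*(0*(-11) + b) = (-9*(1 + 2*(-9)))*(0*(-11) - 534/35) = (-9*(1 - 18))*(0 - 534/35) = -9*(-17)*(-534/35) = 153*(-534/35) = -81702/35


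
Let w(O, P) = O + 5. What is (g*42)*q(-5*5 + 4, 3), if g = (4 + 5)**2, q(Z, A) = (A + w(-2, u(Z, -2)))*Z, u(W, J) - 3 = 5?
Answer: -428652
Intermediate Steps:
u(W, J) = 8 (u(W, J) = 3 + 5 = 8)
w(O, P) = 5 + O
q(Z, A) = Z*(3 + A) (q(Z, A) = (A + (5 - 2))*Z = (A + 3)*Z = (3 + A)*Z = Z*(3 + A))
g = 81 (g = 9**2 = 81)
(g*42)*q(-5*5 + 4, 3) = (81*42)*((-5*5 + 4)*(3 + 3)) = 3402*((-25 + 4)*6) = 3402*(-21*6) = 3402*(-126) = -428652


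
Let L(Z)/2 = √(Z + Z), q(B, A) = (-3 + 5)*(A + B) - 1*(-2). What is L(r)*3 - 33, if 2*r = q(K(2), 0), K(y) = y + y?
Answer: -33 + 6*√10 ≈ -14.026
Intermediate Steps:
K(y) = 2*y
q(B, A) = 2 + 2*A + 2*B (q(B, A) = 2*(A + B) + 2 = (2*A + 2*B) + 2 = 2 + 2*A + 2*B)
r = 5 (r = (2 + 2*0 + 2*(2*2))/2 = (2 + 0 + 2*4)/2 = (2 + 0 + 8)/2 = (½)*10 = 5)
L(Z) = 2*√2*√Z (L(Z) = 2*√(Z + Z) = 2*√(2*Z) = 2*(√2*√Z) = 2*√2*√Z)
L(r)*3 - 33 = (2*√2*√5)*3 - 33 = (2*√10)*3 - 33 = 6*√10 - 33 = -33 + 6*√10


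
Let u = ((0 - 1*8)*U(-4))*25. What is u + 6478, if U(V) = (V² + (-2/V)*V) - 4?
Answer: 4478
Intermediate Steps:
U(V) = -6 + V² (U(V) = (V² - 2) - 4 = (-2 + V²) - 4 = -6 + V²)
u = -2000 (u = ((0 - 1*8)*(-6 + (-4)²))*25 = ((0 - 8)*(-6 + 16))*25 = -8*10*25 = -80*25 = -2000)
u + 6478 = -2000 + 6478 = 4478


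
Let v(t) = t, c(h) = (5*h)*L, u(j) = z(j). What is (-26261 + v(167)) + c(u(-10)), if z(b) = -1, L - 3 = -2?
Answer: -26099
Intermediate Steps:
L = 1 (L = 3 - 2 = 1)
u(j) = -1
c(h) = 5*h (c(h) = (5*h)*1 = 5*h)
(-26261 + v(167)) + c(u(-10)) = (-26261 + 167) + 5*(-1) = -26094 - 5 = -26099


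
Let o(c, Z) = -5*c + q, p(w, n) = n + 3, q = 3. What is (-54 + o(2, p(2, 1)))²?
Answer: 3721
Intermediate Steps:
p(w, n) = 3 + n
o(c, Z) = 3 - 5*c (o(c, Z) = -5*c + 3 = 3 - 5*c)
(-54 + o(2, p(2, 1)))² = (-54 + (3 - 5*2))² = (-54 + (3 - 10))² = (-54 - 7)² = (-61)² = 3721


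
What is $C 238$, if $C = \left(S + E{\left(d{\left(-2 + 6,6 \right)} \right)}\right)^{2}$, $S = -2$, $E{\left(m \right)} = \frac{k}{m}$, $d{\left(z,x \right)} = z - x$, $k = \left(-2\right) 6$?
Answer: $3808$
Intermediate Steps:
$k = -12$
$E{\left(m \right)} = - \frac{12}{m}$
$C = 16$ ($C = \left(-2 - \frac{12}{\left(-2 + 6\right) - 6}\right)^{2} = \left(-2 - \frac{12}{4 - 6}\right)^{2} = \left(-2 - \frac{12}{-2}\right)^{2} = \left(-2 - -6\right)^{2} = \left(-2 + 6\right)^{2} = 4^{2} = 16$)
$C 238 = 16 \cdot 238 = 3808$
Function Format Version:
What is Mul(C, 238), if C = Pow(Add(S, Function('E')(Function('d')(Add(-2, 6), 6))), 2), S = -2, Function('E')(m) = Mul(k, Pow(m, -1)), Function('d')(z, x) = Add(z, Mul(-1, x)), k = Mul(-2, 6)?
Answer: 3808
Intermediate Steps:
k = -12
Function('E')(m) = Mul(-12, Pow(m, -1))
C = 16 (C = Pow(Add(-2, Mul(-12, Pow(Add(Add(-2, 6), Mul(-1, 6)), -1))), 2) = Pow(Add(-2, Mul(-12, Pow(Add(4, -6), -1))), 2) = Pow(Add(-2, Mul(-12, Pow(-2, -1))), 2) = Pow(Add(-2, Mul(-12, Rational(-1, 2))), 2) = Pow(Add(-2, 6), 2) = Pow(4, 2) = 16)
Mul(C, 238) = Mul(16, 238) = 3808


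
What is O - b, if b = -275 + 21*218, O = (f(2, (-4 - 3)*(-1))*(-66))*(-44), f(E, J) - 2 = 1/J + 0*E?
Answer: 13439/7 ≈ 1919.9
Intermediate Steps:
f(E, J) = 2 + 1/J (f(E, J) = 2 + (1/J + 0*E) = 2 + (1/J + 0) = 2 + 1/J)
O = 43560/7 (O = ((2 + 1/((-4 - 3)*(-1)))*(-66))*(-44) = ((2 + 1/(-7*(-1)))*(-66))*(-44) = ((2 + 1/7)*(-66))*(-44) = ((15/7)*(-66))*(-44) = -990/7*(-44) = 43560/7 ≈ 6222.9)
b = 4303 (b = -275 + 4578 = 4303)
O - b = 43560/7 - 1*4303 = 43560/7 - 4303 = 13439/7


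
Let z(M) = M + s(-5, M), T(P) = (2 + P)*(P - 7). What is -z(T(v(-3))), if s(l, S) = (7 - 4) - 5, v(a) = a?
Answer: -8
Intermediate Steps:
s(l, S) = -2 (s(l, S) = 3 - 5 = -2)
T(P) = (-7 + P)*(2 + P) (T(P) = (2 + P)*(-7 + P) = (-7 + P)*(2 + P))
z(M) = -2 + M (z(M) = M - 2 = -2 + M)
-z(T(v(-3))) = -(-2 + (-14 + (-3)² - 5*(-3))) = -(-2 + (-14 + 9 + 15)) = -(-2 + 10) = -1*8 = -8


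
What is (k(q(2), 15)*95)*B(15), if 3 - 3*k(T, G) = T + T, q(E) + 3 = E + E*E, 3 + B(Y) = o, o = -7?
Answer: 950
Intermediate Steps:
B(Y) = -10 (B(Y) = -3 - 7 = -10)
q(E) = -3 + E + E**2 (q(E) = -3 + (E + E*E) = -3 + (E + E**2) = -3 + E + E**2)
k(T, G) = 1 - 2*T/3 (k(T, G) = 1 - (T + T)/3 = 1 - 2*T/3)
(k(q(2), 15)*95)*B(15) = ((1 - 2*(-3 + 2 + 2**2)/3)*95)*(-10) = ((1 - 2*(-3 + 2 + 4)/3)*95)*(-10) = ((1 - 2/3*3)*95)*(-10) = ((1 - 2)*95)*(-10) = -1*95*(-10) = -95*(-10) = 950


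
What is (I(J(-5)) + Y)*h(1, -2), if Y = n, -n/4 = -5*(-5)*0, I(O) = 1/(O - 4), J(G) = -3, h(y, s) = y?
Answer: -1/7 ≈ -0.14286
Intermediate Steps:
I(O) = 1/(-4 + O)
n = 0 (n = -4*(-5*(-5))*0 = -100*0 = -4*0 = 0)
Y = 0
(I(J(-5)) + Y)*h(1, -2) = (1/(-4 - 3) + 0)*1 = (1/(-7) + 0)*1 = (-1/7 + 0)*1 = -1/7*1 = -1/7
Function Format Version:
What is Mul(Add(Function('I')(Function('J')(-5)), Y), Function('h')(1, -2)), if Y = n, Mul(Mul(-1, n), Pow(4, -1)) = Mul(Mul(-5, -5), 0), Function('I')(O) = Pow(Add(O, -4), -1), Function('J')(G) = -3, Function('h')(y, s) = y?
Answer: Rational(-1, 7) ≈ -0.14286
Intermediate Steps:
Function('I')(O) = Pow(Add(-4, O), -1)
n = 0 (n = Mul(-4, Mul(Mul(-5, -5), 0)) = Mul(-4, Mul(25, 0)) = Mul(-4, 0) = 0)
Y = 0
Mul(Add(Function('I')(Function('J')(-5)), Y), Function('h')(1, -2)) = Mul(Add(Pow(Add(-4, -3), -1), 0), 1) = Mul(Add(Pow(-7, -1), 0), 1) = Mul(Add(Rational(-1, 7), 0), 1) = Mul(Rational(-1, 7), 1) = Rational(-1, 7)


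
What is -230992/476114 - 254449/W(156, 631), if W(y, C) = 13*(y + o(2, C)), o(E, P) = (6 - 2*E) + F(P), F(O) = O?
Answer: -4750616005/187826973 ≈ -25.293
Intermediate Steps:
o(E, P) = 6 + P - 2*E (o(E, P) = (6 - 2*E) + P = 6 + P - 2*E)
W(y, C) = 26 + 13*C + 13*y (W(y, C) = 13*(y + (6 + C - 2*2)) = 13*(y + (6 + C - 4)) = 13*(y + (2 + C)) = 13*(2 + C + y) = 26 + 13*C + 13*y)
-230992/476114 - 254449/W(156, 631) = -230992/476114 - 254449/(26 + 13*631 + 13*156) = -230992*1/476114 - 254449/(26 + 8203 + 2028) = -115496/238057 - 254449/10257 = -115496/238057 - 254449*1/10257 = -115496/238057 - 19573/789 = -4750616005/187826973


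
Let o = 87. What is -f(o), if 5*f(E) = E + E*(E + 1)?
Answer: -7743/5 ≈ -1548.6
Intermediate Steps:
f(E) = E/5 + E*(1 + E)/5 (f(E) = (E + E*(E + 1))/5 = (E + E*(1 + E))/5 = E/5 + E*(1 + E)/5)
-f(o) = -87*(2 + 87)/5 = -87*89/5 = -1*7743/5 = -7743/5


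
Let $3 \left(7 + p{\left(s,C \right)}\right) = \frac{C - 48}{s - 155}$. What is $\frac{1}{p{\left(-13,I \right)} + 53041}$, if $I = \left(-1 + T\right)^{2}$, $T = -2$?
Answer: $\frac{168}{8909725} \approx 1.8856 \cdot 10^{-5}$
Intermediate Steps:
$I = 9$ ($I = \left(-1 - 2\right)^{2} = \left(-3\right)^{2} = 9$)
$p{\left(s,C \right)} = -7 + \frac{-48 + C}{3 \left(-155 + s\right)}$ ($p{\left(s,C \right)} = -7 + \frac{\left(C - 48\right) \frac{1}{s - 155}}{3} = -7 + \frac{\left(-48 + C\right) \frac{1}{-155 + s}}{3} = -7 + \frac{\frac{1}{-155 + s} \left(-48 + C\right)}{3} = -7 + \frac{-48 + C}{3 \left(-155 + s\right)}$)
$\frac{1}{p{\left(-13,I \right)} + 53041} = \frac{1}{\frac{3207 + 9 - -273}{3 \left(-155 - 13\right)} + 53041} = \frac{1}{\frac{3207 + 9 + 273}{3 \left(-168\right)} + 53041} = \frac{1}{\frac{1}{3} \left(- \frac{1}{168}\right) 3489 + 53041} = \frac{1}{- \frac{1163}{168} + 53041} = \frac{1}{\frac{8909725}{168}} = \frac{168}{8909725}$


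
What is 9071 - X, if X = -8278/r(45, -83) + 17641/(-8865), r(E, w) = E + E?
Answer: 81247439/8865 ≈ 9165.0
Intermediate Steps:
r(E, w) = 2*E
X = -833024/8865 (X = -8278/(2*45) + 17641/(-8865) = -8278/90 + 17641*(-1/8865) = -8278*1/90 - 17641/8865 = -4139/45 - 17641/8865 = -833024/8865 ≈ -93.968)
9071 - X = 9071 - 1*(-833024/8865) = 9071 + 833024/8865 = 81247439/8865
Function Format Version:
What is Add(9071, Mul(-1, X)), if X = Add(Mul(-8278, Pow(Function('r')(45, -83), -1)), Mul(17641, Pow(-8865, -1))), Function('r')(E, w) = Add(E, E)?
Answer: Rational(81247439, 8865) ≈ 9165.0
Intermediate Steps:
Function('r')(E, w) = Mul(2, E)
X = Rational(-833024, 8865) (X = Add(Mul(-8278, Pow(Mul(2, 45), -1)), Mul(17641, Pow(-8865, -1))) = Add(Mul(-8278, Pow(90, -1)), Mul(17641, Rational(-1, 8865))) = Add(Mul(-8278, Rational(1, 90)), Rational(-17641, 8865)) = Add(Rational(-4139, 45), Rational(-17641, 8865)) = Rational(-833024, 8865) ≈ -93.968)
Add(9071, Mul(-1, X)) = Add(9071, Mul(-1, Rational(-833024, 8865))) = Add(9071, Rational(833024, 8865)) = Rational(81247439, 8865)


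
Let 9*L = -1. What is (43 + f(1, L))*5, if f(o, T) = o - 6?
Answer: 190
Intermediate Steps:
L = -⅑ (L = (⅑)*(-1) = -⅑ ≈ -0.11111)
f(o, T) = -6 + o
(43 + f(1, L))*5 = (43 + (-6 + 1))*5 = (43 - 5)*5 = 38*5 = 190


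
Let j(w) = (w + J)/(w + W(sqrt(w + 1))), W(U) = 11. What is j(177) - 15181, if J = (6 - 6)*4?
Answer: -2853851/188 ≈ -15180.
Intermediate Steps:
J = 0 (J = 0*4 = 0)
j(w) = w/(11 + w) (j(w) = (w + 0)/(w + 11) = w/(11 + w))
j(177) - 15181 = 177/(11 + 177) - 15181 = 177/188 - 15181 = -2853851/188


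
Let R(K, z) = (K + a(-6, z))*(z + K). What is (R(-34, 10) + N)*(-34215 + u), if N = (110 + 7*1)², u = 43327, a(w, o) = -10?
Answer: 134356440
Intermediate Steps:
N = 13689 (N = (110 + 7)² = 117² = 13689)
R(K, z) = (-10 + K)*(K + z) (R(K, z) = (K - 10)*(z + K) = (-10 + K)*(K + z))
(R(-34, 10) + N)*(-34215 + u) = (((-34)² - 10*(-34) - 10*10 - 34*10) + 13689)*(-34215 + 43327) = ((1156 + 340 - 100 - 340) + 13689)*9112 = (1056 + 13689)*9112 = 14745*9112 = 134356440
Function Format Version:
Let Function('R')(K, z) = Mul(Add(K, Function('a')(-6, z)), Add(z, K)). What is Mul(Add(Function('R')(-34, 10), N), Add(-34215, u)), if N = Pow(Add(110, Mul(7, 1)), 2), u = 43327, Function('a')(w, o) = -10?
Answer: 134356440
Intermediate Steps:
N = 13689 (N = Pow(Add(110, 7), 2) = Pow(117, 2) = 13689)
Function('R')(K, z) = Mul(Add(-10, K), Add(K, z)) (Function('R')(K, z) = Mul(Add(K, -10), Add(z, K)) = Mul(Add(-10, K), Add(K, z)))
Mul(Add(Function('R')(-34, 10), N), Add(-34215, u)) = Mul(Add(Add(Pow(-34, 2), Mul(-10, -34), Mul(-10, 10), Mul(-34, 10)), 13689), Add(-34215, 43327)) = Mul(Add(Add(1156, 340, -100, -340), 13689), 9112) = Mul(Add(1056, 13689), 9112) = Mul(14745, 9112) = 134356440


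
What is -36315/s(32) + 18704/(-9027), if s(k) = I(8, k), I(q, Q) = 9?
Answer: -36442649/9027 ≈ -4037.1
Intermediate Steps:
s(k) = 9
-36315/s(32) + 18704/(-9027) = -36315/9 + 18704/(-9027) = -36315*1/9 + 18704*(-1/9027) = -4035 - 18704/9027 = -36442649/9027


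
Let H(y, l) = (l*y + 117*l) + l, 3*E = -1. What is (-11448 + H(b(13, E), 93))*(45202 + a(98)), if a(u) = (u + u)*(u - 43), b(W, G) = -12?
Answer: -89011380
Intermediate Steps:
E = -⅓ (E = (⅓)*(-1) = -⅓ ≈ -0.33333)
H(y, l) = 118*l + l*y (H(y, l) = (117*l + l*y) + l = 118*l + l*y)
a(u) = 2*u*(-43 + u) (a(u) = (2*u)*(-43 + u) = 2*u*(-43 + u))
(-11448 + H(b(13, E), 93))*(45202 + a(98)) = (-11448 + 93*(118 - 12))*(45202 + 2*98*(-43 + 98)) = (-11448 + 93*106)*(45202 + 2*98*55) = (-11448 + 9858)*(45202 + 10780) = -1590*55982 = -89011380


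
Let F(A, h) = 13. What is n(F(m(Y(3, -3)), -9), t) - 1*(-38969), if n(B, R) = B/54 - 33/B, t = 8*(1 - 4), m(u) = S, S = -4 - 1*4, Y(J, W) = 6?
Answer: 27354625/702 ≈ 38967.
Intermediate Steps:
S = -8 (S = -4 - 4 = -8)
m(u) = -8
t = -24 (t = 8*(-3) = -24)
n(B, R) = -33/B + B/54 (n(B, R) = B*(1/54) - 33/B = B/54 - 33/B = -33/B + B/54)
n(F(m(Y(3, -3)), -9), t) - 1*(-38969) = (-33/13 + (1/54)*13) - 1*(-38969) = (-33*1/13 + 13/54) + 38969 = (-33/13 + 13/54) + 38969 = -1613/702 + 38969 = 27354625/702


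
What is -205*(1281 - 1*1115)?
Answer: -34030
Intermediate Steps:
-205*(1281 - 1*1115) = -205*(1281 - 1115) = -205*166 = -34030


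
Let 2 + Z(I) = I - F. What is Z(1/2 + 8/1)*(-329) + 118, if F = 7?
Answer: 565/2 ≈ 282.50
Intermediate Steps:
Z(I) = -9 + I (Z(I) = -2 + (I - 1*7) = -2 + (I - 7) = -2 + (-7 + I) = -9 + I)
Z(1/2 + 8/1)*(-329) + 118 = (-9 + (1/2 + 8/1))*(-329) + 118 = (-9 + (1*(½) + 8*1))*(-329) + 118 = (-9 + (½ + 8))*(-329) + 118 = (-9 + 17/2)*(-329) + 118 = -½*(-329) + 118 = 329/2 + 118 = 565/2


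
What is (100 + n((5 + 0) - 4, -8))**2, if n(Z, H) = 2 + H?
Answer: 8836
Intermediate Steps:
(100 + n((5 + 0) - 4, -8))**2 = (100 + (2 - 8))**2 = (100 - 6)**2 = 94**2 = 8836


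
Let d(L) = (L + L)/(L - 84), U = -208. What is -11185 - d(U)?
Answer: -816609/73 ≈ -11186.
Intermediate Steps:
d(L) = 2*L/(-84 + L) (d(L) = (2*L)/(-84 + L) = 2*L/(-84 + L))
-11185 - d(U) = -11185 - 2*(-208)/(-84 - 208) = -11185 - 2*(-208)/(-292) = -11185 - 2*(-208)*(-1)/292 = -11185 - 1*104/73 = -11185 - 104/73 = -816609/73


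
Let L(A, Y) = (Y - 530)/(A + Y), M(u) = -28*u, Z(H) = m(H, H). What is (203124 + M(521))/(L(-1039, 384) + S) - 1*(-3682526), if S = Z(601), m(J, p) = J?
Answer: 1450305912406/393801 ≈ 3.6828e+6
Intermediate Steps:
Z(H) = H
S = 601
L(A, Y) = (-530 + Y)/(A + Y)
(203124 + M(521))/(L(-1039, 384) + S) - 1*(-3682526) = (203124 - 28*521)/((-530 + 384)/(-1039 + 384) + 601) - 1*(-3682526) = (203124 - 14588)/(-146/(-655) + 601) + 3682526 = 188536/(-1/655*(-146) + 601) + 3682526 = 188536/(146/655 + 601) + 3682526 = 188536/(393801/655) + 3682526 = 188536*(655/393801) + 3682526 = 123491080/393801 + 3682526 = 1450305912406/393801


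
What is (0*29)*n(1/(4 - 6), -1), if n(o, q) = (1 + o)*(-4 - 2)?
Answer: 0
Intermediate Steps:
n(o, q) = -6 - 6*o (n(o, q) = (1 + o)*(-6) = -6 - 6*o)
(0*29)*n(1/(4 - 6), -1) = (0*29)*(-6 - 6/(4 - 6)) = 0*(-6 - 6/(-2)) = 0*(-6 - 6*(-½)) = 0*(-6 + 3) = 0*(-3) = 0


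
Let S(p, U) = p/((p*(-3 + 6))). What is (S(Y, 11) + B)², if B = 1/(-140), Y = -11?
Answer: 18769/176400 ≈ 0.10640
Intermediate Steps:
B = -1/140 ≈ -0.0071429
S(p, U) = ⅓ (S(p, U) = p/((p*3)) = p/((3*p)) = p*(1/(3*p)) = ⅓)
(S(Y, 11) + B)² = (⅓ - 1/140)² = (137/420)² = 18769/176400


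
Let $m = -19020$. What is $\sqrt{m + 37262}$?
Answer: $\sqrt{18242} \approx 135.06$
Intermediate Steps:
$\sqrt{m + 37262} = \sqrt{-19020 + 37262} = \sqrt{18242}$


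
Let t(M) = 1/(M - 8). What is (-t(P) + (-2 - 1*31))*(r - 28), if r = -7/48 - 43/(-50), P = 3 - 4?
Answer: 1211491/1350 ≈ 897.40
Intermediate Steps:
P = -1
t(M) = 1/(-8 + M)
r = 857/1200 (r = -7*1/48 - 43*(-1/50) = -7/48 + 43/50 = 857/1200 ≈ 0.71417)
(-t(P) + (-2 - 1*31))*(r - 28) = (-1/(-8 - 1) + (-2 - 1*31))*(857/1200 - 28) = (-1/(-9) + (-2 - 31))*(-32743/1200) = (-1*(-1/9) - 33)*(-32743/1200) = (1/9 - 33)*(-32743/1200) = -296/9*(-32743/1200) = 1211491/1350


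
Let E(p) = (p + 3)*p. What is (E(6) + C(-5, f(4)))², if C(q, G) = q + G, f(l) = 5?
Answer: 2916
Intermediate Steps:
C(q, G) = G + q
E(p) = p*(3 + p) (E(p) = (3 + p)*p = p*(3 + p))
(E(6) + C(-5, f(4)))² = (6*(3 + 6) + (5 - 5))² = (6*9 + 0)² = (54 + 0)² = 54² = 2916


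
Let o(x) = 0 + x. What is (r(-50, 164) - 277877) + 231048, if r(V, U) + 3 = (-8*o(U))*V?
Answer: 18768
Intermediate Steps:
o(x) = x
r(V, U) = -3 - 8*U*V (r(V, U) = -3 + (-8*U)*V = -3 - 8*U*V)
(r(-50, 164) - 277877) + 231048 = ((-3 - 8*164*(-50)) - 277877) + 231048 = ((-3 + 65600) - 277877) + 231048 = (65597 - 277877) + 231048 = -212280 + 231048 = 18768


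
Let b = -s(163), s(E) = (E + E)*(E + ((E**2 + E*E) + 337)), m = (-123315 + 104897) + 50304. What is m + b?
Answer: -17454102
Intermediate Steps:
m = 31886 (m = -18418 + 50304 = 31886)
s(E) = 2*E*(337 + E + 2*E**2) (s(E) = (2*E)*(E + ((E**2 + E**2) + 337)) = (2*E)*(E + (2*E**2 + 337)) = (2*E)*(E + (337 + 2*E**2)) = (2*E)*(337 + E + 2*E**2) = 2*E*(337 + E + 2*E**2))
b = -17485988 (b = -2*163*(337 + 163 + 2*163**2) = -2*163*(337 + 163 + 2*26569) = -2*163*(337 + 163 + 53138) = -2*163*53638 = -1*17485988 = -17485988)
m + b = 31886 - 17485988 = -17454102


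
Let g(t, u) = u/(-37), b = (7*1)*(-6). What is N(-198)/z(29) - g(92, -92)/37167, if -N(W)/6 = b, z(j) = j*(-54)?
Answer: -6420170/39880191 ≈ -0.16099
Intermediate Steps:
b = -42 (b = 7*(-6) = -42)
g(t, u) = -u/37 (g(t, u) = u*(-1/37) = -u/37)
z(j) = -54*j
N(W) = 252 (N(W) = -6*(-42) = 252)
N(-198)/z(29) - g(92, -92)/37167 = 252/((-54*29)) - (-1)*(-92)/37/37167 = 252/(-1566) - 1*92/37*(1/37167) = 252*(-1/1566) - 92/37*1/37167 = -14/87 - 92/1375179 = -6420170/39880191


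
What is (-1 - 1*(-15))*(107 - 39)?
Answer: 952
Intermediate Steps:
(-1 - 1*(-15))*(107 - 39) = (-1 + 15)*68 = 14*68 = 952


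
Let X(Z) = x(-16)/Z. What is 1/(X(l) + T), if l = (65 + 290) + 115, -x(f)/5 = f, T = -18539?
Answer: -47/871325 ≈ -5.3941e-5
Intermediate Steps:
x(f) = -5*f
l = 470 (l = 355 + 115 = 470)
X(Z) = 80/Z (X(Z) = (-5*(-16))/Z = 80/Z)
1/(X(l) + T) = 1/(80/470 - 18539) = 1/(80*(1/470) - 18539) = 1/(8/47 - 18539) = 1/(-871325/47) = -47/871325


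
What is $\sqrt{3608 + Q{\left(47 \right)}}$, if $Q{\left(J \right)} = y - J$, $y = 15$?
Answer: $2 \sqrt{894} \approx 59.8$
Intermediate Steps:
$Q{\left(J \right)} = 15 - J$
$\sqrt{3608 + Q{\left(47 \right)}} = \sqrt{3608 + \left(15 - 47\right)} = \sqrt{3608 - 32} = \sqrt{3576} = 2 \sqrt{894}$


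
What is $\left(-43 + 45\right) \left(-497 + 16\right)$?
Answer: $-962$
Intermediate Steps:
$\left(-43 + 45\right) \left(-497 + 16\right) = 2 \left(-481\right) = -962$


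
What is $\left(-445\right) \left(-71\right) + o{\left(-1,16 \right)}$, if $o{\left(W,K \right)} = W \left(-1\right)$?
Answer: $31596$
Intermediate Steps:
$o{\left(W,K \right)} = - W$
$\left(-445\right) \left(-71\right) + o{\left(-1,16 \right)} = \left(-445\right) \left(-71\right) - -1 = 31595 + 1 = 31596$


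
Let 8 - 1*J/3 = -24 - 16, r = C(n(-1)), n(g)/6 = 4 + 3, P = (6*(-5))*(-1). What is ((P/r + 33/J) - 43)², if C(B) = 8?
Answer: 3508129/2304 ≈ 1522.6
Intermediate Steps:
P = 30 (P = -30*(-1) = 30)
n(g) = 42 (n(g) = 6*(4 + 3) = 6*7 = 42)
r = 8
J = 144 (J = 24 - 3*(-24 - 16) = 24 - 3*(-40) = 24 + 120 = 144)
((P/r + 33/J) - 43)² = ((30/8 + 33/144) - 43)² = ((30*(⅛) + 33*(1/144)) - 43)² = ((15/4 + 11/48) - 43)² = (191/48 - 43)² = (-1873/48)² = 3508129/2304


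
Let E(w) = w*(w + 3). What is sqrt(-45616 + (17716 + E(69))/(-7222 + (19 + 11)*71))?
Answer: 17*I*sqrt(255810623)/1273 ≈ 213.59*I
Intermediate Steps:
E(w) = w*(3 + w)
sqrt(-45616 + (17716 + E(69))/(-7222 + (19 + 11)*71)) = sqrt(-45616 + (17716 + 69*(3 + 69))/(-7222 + (19 + 11)*71)) = sqrt(-45616 + (17716 + 69*72)/(-7222 + 30*71)) = sqrt(-45616 + (17716 + 4968)/(-7222 + 2130)) = sqrt(-45616 + 22684/(-5092)) = sqrt(-45616 + 22684*(-1/5092)) = sqrt(-45616 - 5671/1273) = sqrt(-58074839/1273) = 17*I*sqrt(255810623)/1273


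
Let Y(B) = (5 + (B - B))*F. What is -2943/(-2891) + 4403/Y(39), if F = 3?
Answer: 12773218/43365 ≈ 294.55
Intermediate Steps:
Y(B) = 15 (Y(B) = (5 + (B - B))*3 = (5 + 0)*3 = 5*3 = 15)
-2943/(-2891) + 4403/Y(39) = -2943/(-2891) + 4403/15 = -2943*(-1/2891) + 4403*(1/15) = 2943/2891 + 4403/15 = 12773218/43365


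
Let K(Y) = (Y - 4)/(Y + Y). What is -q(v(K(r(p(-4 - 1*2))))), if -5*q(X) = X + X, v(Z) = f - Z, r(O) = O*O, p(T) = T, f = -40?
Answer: -728/45 ≈ -16.178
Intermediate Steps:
r(O) = O²
K(Y) = (-4 + Y)/(2*Y) (K(Y) = (-4 + Y)/((2*Y)) = (-4 + Y)*(1/(2*Y)) = (-4 + Y)/(2*Y))
v(Z) = -40 - Z
q(X) = -2*X/5 (q(X) = -(X + X)/5 = -2*X/5)
-q(v(K(r(p(-4 - 1*2))))) = -(-2)*(-40 - (-4 + (-4 - 1*2)²)/(2*((-4 - 1*2)²)))/5 = -(-2)*(-40 - (-4 + (-4 - 2)²)/(2*((-4 - 2)²)))/5 = -(-2)*(-40 - (-4 + (-6)²)/(2*((-6)²)))/5 = -(-2)*(-40 - (-4 + 36)/(2*36))/5 = -(-2)*(-40 - 32/(2*36))/5 = -(-2)*(-40 - 1*4/9)/5 = -(-2)*(-40 - 4/9)/5 = -(-2)*(-364)/(5*9) = -1*728/45 = -728/45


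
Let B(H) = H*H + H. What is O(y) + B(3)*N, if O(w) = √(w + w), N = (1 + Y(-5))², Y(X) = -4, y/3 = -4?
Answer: 108 + 2*I*√6 ≈ 108.0 + 4.899*I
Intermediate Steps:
y = -12 (y = 3*(-4) = -12)
N = 9 (N = (1 - 4)² = (-3)² = 9)
B(H) = H + H² (B(H) = H² + H = H + H²)
O(w) = √2*√w (O(w) = √(2*w) = √2*√w)
O(y) + B(3)*N = √2*√(-12) + (3*(1 + 3))*9 = √2*(2*I*√3) + (3*4)*9 = 2*I*√6 + 12*9 = 2*I*√6 + 108 = 108 + 2*I*√6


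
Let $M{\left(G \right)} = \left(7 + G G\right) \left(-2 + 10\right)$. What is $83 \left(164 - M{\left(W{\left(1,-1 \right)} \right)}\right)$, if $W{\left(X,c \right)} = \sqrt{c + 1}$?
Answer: $8964$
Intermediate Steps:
$W{\left(X,c \right)} = \sqrt{1 + c}$
$M{\left(G \right)} = 56 + 8 G^{2}$ ($M{\left(G \right)} = \left(7 + G^{2}\right) 8 = 56 + 8 G^{2}$)
$83 \left(164 - M{\left(W{\left(1,-1 \right)} \right)}\right) = 83 \left(164 - \left(56 + 8 \left(\sqrt{1 - 1}\right)^{2}\right)\right) = 83 \left(164 - \left(56 + 8 \left(\sqrt{0}\right)^{2}\right)\right) = 83 \left(164 - \left(56 + 8 \cdot 0^{2}\right)\right) = 83 \left(164 - \left(56 + 8 \cdot 0\right)\right) = 83 \left(164 - \left(56 + 0\right)\right) = 83 \left(164 - 56\right) = 83 \cdot 108 = 8964$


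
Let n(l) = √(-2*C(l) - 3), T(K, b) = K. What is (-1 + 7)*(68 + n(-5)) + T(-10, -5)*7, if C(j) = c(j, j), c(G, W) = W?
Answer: 338 + 6*√7 ≈ 353.87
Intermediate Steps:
C(j) = j
n(l) = √(-3 - 2*l) (n(l) = √(-2*l - 3) = √(-3 - 2*l))
(-1 + 7)*(68 + n(-5)) + T(-10, -5)*7 = (-1 + 7)*(68 + √(-3 - 2*(-5))) - 10*7 = 6*(68 + √(-3 + 10)) - 70 = 6*(68 + √7) - 70 = (408 + 6*√7) - 70 = 338 + 6*√7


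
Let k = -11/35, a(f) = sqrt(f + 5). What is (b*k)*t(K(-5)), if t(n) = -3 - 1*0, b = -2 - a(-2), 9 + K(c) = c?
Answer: -66/35 - 33*sqrt(3)/35 ≈ -3.5188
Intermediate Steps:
a(f) = sqrt(5 + f)
K(c) = -9 + c
b = -2 - sqrt(3) (b = -2 - sqrt(5 - 2) = -2 - sqrt(3) ≈ -3.7321)
k = -11/35 (k = -11*1/35 = -11/35 ≈ -0.31429)
t(n) = -3 (t(n) = -3 + 0 = -3)
(b*k)*t(K(-5)) = ((-2 - sqrt(3))*(-11/35))*(-3) = (22/35 + 11*sqrt(3)/35)*(-3) = -66/35 - 33*sqrt(3)/35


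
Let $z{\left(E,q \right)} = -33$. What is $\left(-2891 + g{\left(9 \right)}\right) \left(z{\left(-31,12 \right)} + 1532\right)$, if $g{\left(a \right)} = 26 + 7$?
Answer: $-4284142$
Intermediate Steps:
$g{\left(a \right)} = 33$
$\left(-2891 + g{\left(9 \right)}\right) \left(z{\left(-31,12 \right)} + 1532\right) = \left(-2891 + 33\right) \left(-33 + 1532\right) = \left(-2858\right) 1499 = -4284142$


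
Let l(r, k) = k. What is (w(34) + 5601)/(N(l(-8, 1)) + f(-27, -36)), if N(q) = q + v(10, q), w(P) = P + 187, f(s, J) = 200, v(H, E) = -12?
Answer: 5822/189 ≈ 30.804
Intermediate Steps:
w(P) = 187 + P
N(q) = -12 + q (N(q) = q - 12 = -12 + q)
(w(34) + 5601)/(N(l(-8, 1)) + f(-27, -36)) = ((187 + 34) + 5601)/((-12 + 1) + 200) = (221 + 5601)/(-11 + 200) = 5822/189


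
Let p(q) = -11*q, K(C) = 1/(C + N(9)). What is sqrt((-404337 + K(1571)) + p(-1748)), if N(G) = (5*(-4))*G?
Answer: I*sqrt(745140085638)/1391 ≈ 620.57*I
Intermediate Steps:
N(G) = -20*G
K(C) = 1/(-180 + C) (K(C) = 1/(C - 20*9) = 1/(C - 180) = 1/(-180 + C))
sqrt((-404337 + K(1571)) + p(-1748)) = sqrt((-404337 + 1/(-180 + 1571)) - 11*(-1748)) = sqrt((-404337 + 1/1391) + 19228) = sqrt(-562432766/1391 + 19228) = sqrt(-535686618/1391) = I*sqrt(745140085638)/1391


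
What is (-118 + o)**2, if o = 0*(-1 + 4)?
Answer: 13924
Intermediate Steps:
o = 0 (o = 0*3 = 0)
(-118 + o)**2 = (-118 + 0)**2 = (-118)**2 = 13924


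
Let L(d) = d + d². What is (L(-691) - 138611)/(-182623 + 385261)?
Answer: 338179/202638 ≈ 1.6689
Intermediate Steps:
(L(-691) - 138611)/(-182623 + 385261) = (-691*(1 - 691) - 138611)/(-182623 + 385261) = (-691*(-690) - 138611)/202638 = (476790 - 138611)*(1/202638) = 338179*(1/202638) = 338179/202638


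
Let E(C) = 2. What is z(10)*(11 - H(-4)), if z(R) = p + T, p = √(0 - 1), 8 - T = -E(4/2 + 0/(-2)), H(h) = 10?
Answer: 10 + I ≈ 10.0 + 1.0*I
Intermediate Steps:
T = 10 (T = 8 - (-1)*2 = 8 - 1*(-2) = 8 + 2 = 10)
p = I (p = √(-1) = I ≈ 1.0*I)
z(R) = 10 + I (z(R) = I + 10 = 10 + I)
z(10)*(11 - H(-4)) = (10 + I)*(11 - 1*10) = (10 + I)*(11 - 10) = (10 + I)*1 = 10 + I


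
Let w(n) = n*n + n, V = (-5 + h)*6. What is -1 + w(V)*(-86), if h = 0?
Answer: -74821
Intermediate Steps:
V = -30 (V = (-5 + 0)*6 = -5*6 = -30)
w(n) = n + n² (w(n) = n² + n = n + n²)
-1 + w(V)*(-86) = -1 - 30*(1 - 30)*(-86) = -1 - 30*(-29)*(-86) = -1 + 870*(-86) = -1 - 74820 = -74821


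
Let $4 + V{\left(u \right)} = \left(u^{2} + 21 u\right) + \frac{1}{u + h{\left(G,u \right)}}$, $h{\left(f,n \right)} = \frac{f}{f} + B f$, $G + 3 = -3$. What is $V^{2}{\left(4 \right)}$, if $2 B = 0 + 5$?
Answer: $\frac{919681}{100} \approx 9196.8$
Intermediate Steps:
$B = \frac{5}{2}$ ($B = \frac{0 + 5}{2} = \frac{1}{2} \cdot 5 = \frac{5}{2} \approx 2.5$)
$G = -6$ ($G = -3 - 3 = -6$)
$h{\left(f,n \right)} = 1 + \frac{5 f}{2}$ ($h{\left(f,n \right)} = \frac{f}{f} + \frac{5 f}{2} = 1 + \frac{5 f}{2}$)
$V{\left(u \right)} = -4 + u^{2} + \frac{1}{-14 + u} + 21 u$ ($V{\left(u \right)} = -4 + \left(\left(u^{2} + 21 u\right) + \frac{1}{u + \left(1 + \frac{5}{2} \left(-6\right)\right)}\right) = -4 + \left(\left(u^{2} + 21 u\right) + \frac{1}{u + \left(1 - 15\right)}\right) = -4 + \left(\left(u^{2} + 21 u\right) + \frac{1}{u - 14}\right) = -4 + \left(\left(u^{2} + 21 u\right) + \frac{1}{-14 + u}\right) = -4 + \left(u^{2} + \frac{1}{-14 + u} + 21 u\right) = -4 + u^{2} + \frac{1}{-14 + u} + 21 u$)
$V^{2}{\left(4 \right)} = \left(\frac{57 + 4^{3} - 1192 + 7 \cdot 4^{2}}{-14 + 4}\right)^{2} = \left(\frac{57 + 64 - 1192 + 7 \cdot 16}{-10}\right)^{2} = \left(- \frac{57 + 64 - 1192 + 112}{10}\right)^{2} = \left(\left(- \frac{1}{10}\right) \left(-959\right)\right)^{2} = \left(\frac{959}{10}\right)^{2} = \frac{919681}{100}$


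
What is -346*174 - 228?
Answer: -60432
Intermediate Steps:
-346*174 - 228 = -60204 - 228 = -60432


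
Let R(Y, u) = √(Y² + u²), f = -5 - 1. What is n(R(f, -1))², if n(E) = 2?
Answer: 4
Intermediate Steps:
f = -6
n(R(f, -1))² = 2² = 4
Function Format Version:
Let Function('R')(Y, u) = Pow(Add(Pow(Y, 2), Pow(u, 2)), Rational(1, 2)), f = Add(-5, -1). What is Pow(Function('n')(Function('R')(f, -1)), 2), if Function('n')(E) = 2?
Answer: 4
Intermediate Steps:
f = -6
Pow(Function('n')(Function('R')(f, -1)), 2) = Pow(2, 2) = 4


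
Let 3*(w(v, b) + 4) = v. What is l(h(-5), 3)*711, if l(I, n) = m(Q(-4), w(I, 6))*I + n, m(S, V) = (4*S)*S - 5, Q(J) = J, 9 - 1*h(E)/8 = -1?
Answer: 3358053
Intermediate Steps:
h(E) = 80 (h(E) = 72 - 8*(-1) = 72 + 8 = 80)
w(v, b) = -4 + v/3
m(S, V) = -5 + 4*S² (m(S, V) = 4*S² - 5 = -5 + 4*S²)
l(I, n) = n + 59*I (l(I, n) = (-5 + 4*(-4)²)*I + n = (-5 + 4*16)*I + n = (-5 + 64)*I + n = 59*I + n = n + 59*I)
l(h(-5), 3)*711 = (3 + 59*80)*711 = (3 + 4720)*711 = 4723*711 = 3358053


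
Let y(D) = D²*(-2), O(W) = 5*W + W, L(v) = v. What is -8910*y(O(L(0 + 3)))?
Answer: 5773680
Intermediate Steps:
O(W) = 6*W
y(D) = -2*D²
-8910*y(O(L(0 + 3))) = -(-17820)*(6*(0 + 3))² = -(-17820)*(6*3)² = -(-17820)*18² = -(-17820)*324 = -8910*(-648) = 5773680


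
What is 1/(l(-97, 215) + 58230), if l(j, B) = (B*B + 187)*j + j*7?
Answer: -1/4444413 ≈ -2.2500e-7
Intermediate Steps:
l(j, B) = 7*j + j*(187 + B²) (l(j, B) = (B² + 187)*j + 7*j = (187 + B²)*j + 7*j = j*(187 + B²) + 7*j = 7*j + j*(187 + B²))
1/(l(-97, 215) + 58230) = 1/(-97*(194 + 215²) + 58230) = 1/(-97*(194 + 46225) + 58230) = 1/(-97*46419 + 58230) = 1/(-4502643 + 58230) = 1/(-4444413) = -1/4444413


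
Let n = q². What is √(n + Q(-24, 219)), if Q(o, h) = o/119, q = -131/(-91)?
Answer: √4476865/1547 ≈ 1.3677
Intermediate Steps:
q = 131/91 (q = -131*(-1/91) = 131/91 ≈ 1.4396)
Q(o, h) = o/119 (Q(o, h) = o*(1/119) = o/119)
n = 17161/8281 (n = (131/91)² = 17161/8281 ≈ 2.0723)
√(n + Q(-24, 219)) = √(17161/8281 + (1/119)*(-24)) = √(17161/8281 - 24/119) = √(263345/140777) = √4476865/1547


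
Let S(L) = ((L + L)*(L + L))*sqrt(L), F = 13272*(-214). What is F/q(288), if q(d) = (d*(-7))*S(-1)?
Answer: -8453*I/24 ≈ -352.21*I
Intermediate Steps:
F = -2840208
S(L) = 4*L**(5/2) (S(L) = ((2*L)*(2*L))*sqrt(L) = (4*L**2)*sqrt(L) = 4*L**(5/2))
q(d) = -28*I*d (q(d) = (d*(-7))*(4*(-1)**(5/2)) = (-7*d)*(4*I) = -28*I*d)
F/q(288) = -2840208*I/8064 = -8453*I/24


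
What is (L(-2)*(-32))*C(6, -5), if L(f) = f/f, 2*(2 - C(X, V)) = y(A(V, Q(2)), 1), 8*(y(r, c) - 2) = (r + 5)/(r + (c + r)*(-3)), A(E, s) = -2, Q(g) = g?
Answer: -26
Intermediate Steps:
y(r, c) = 2 + (5 + r)/(8*(-3*c - 2*r)) (y(r, c) = 2 + ((r + 5)/(r + (c + r)*(-3)))/8 = 2 + ((5 + r)/(r + (-3*c - 3*r)))/8 = 2 + ((5 + r)/(-3*c - 2*r))/8 = 2 + (5 + r)/(8*(-3*c - 2*r)))
C(X, V) = 13/16 (C(X, V) = 2 - (-5 + 31*(-2) + 48*1)/(16*(2*(-2) + 3*1)) = 2 - (-5 - 62 + 48)/(16*(-4 + 3)) = 2 - (-19)/(16*(-1)) = 2 - (-1)*(-19)/16 = 2 - ½*19/8 = 2 - 19/16 = 13/16)
L(f) = 1
(L(-2)*(-32))*C(6, -5) = (1*(-32))*(13/16) = -32*13/16 = -26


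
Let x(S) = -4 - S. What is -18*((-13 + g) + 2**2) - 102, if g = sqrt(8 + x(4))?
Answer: 60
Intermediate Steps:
g = 0 (g = sqrt(8 + (-4 - 1*4)) = sqrt(8 + (-4 - 4)) = sqrt(8 - 8) = sqrt(0) = 0)
-18*((-13 + g) + 2**2) - 102 = -18*((-13 + 0) + 2**2) - 102 = -18*(-13 + 4) - 102 = -18*(-9) - 102 = 162 - 102 = 60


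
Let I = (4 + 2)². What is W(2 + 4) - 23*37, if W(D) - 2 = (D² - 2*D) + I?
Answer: -789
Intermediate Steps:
I = 36 (I = 6² = 36)
W(D) = 38 + D² - 2*D (W(D) = 2 + ((D² - 2*D) + 36) = 2 + (36 + D² - 2*D) = 38 + D² - 2*D)
W(2 + 4) - 23*37 = (38 + (2 + 4)² - 2*(2 + 4)) - 23*37 = (38 + 6² - 2*6) - 851 = (38 + 36 - 12) - 851 = 62 - 851 = -789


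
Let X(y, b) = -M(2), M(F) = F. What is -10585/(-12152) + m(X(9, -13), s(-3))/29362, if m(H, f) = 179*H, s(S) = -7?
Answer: 153223177/178403512 ≈ 0.85886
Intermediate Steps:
X(y, b) = -2 (X(y, b) = -1*2 = -2)
-10585/(-12152) + m(X(9, -13), s(-3))/29362 = -10585/(-12152) + (179*(-2))/29362 = -10585*(-1/12152) - 358*1/29362 = 10585/12152 - 179/14681 = 153223177/178403512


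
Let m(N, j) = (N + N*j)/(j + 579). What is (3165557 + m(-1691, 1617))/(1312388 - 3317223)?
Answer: -3474413567/2201308830 ≈ -1.5783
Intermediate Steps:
m(N, j) = (N + N*j)/(579 + j)
(3165557 + m(-1691, 1617))/(1312388 - 3317223) = (3165557 - 1691*(1 + 1617)/(579 + 1617))/(1312388 - 3317223) = (3165557 - 1691*1618/2196)/(-2004835) = (3165557 - 1691*1/2196*1618)*(-1/2004835) = (3165557 - 1368019/1098)*(-1/2004835) = (3474413567/1098)*(-1/2004835) = -3474413567/2201308830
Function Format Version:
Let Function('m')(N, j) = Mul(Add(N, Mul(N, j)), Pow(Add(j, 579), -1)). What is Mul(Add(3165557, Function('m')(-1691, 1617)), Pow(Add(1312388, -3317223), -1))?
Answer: Rational(-3474413567, 2201308830) ≈ -1.5783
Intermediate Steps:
Function('m')(N, j) = Mul(Pow(Add(579, j), -1), Add(N, Mul(N, j))) (Function('m')(N, j) = Mul(Add(N, Mul(N, j)), Pow(Add(579, j), -1)) = Mul(Pow(Add(579, j), -1), Add(N, Mul(N, j))))
Mul(Add(3165557, Function('m')(-1691, 1617)), Pow(Add(1312388, -3317223), -1)) = Mul(Add(3165557, Mul(-1691, Pow(Add(579, 1617), -1), Add(1, 1617))), Pow(Add(1312388, -3317223), -1)) = Mul(Add(3165557, Mul(-1691, Pow(2196, -1), 1618)), Pow(-2004835, -1)) = Mul(Add(3165557, Mul(-1691, Rational(1, 2196), 1618)), Rational(-1, 2004835)) = Mul(Add(3165557, Rational(-1368019, 1098)), Rational(-1, 2004835)) = Mul(Rational(3474413567, 1098), Rational(-1, 2004835)) = Rational(-3474413567, 2201308830)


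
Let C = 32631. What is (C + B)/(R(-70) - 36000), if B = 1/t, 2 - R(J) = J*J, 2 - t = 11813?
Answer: -192702370/241523139 ≈ -0.79786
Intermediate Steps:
t = -11811 (t = 2 - 1*11813 = 2 - 11813 = -11811)
R(J) = 2 - J² (R(J) = 2 - J*J = 2 - J²)
B = -1/11811 (B = 1/(-11811) = -1/11811 ≈ -8.4667e-5)
(C + B)/(R(-70) - 36000) = (32631 - 1/11811)/((2 - 1*(-70)²) - 36000) = 385404740/(11811*((2 - 1*4900) - 36000)) = 385404740/(11811*((2 - 4900) - 36000)) = 385404740/(11811*(-4898 - 36000)) = (385404740/11811)/(-40898) = (385404740/11811)*(-1/40898) = -192702370/241523139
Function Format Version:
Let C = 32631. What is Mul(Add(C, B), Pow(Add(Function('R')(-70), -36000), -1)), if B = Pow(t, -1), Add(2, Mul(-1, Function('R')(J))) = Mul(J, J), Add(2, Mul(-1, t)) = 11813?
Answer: Rational(-192702370, 241523139) ≈ -0.79786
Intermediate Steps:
t = -11811 (t = Add(2, Mul(-1, 11813)) = Add(2, -11813) = -11811)
Function('R')(J) = Add(2, Mul(-1, Pow(J, 2))) (Function('R')(J) = Add(2, Mul(-1, Mul(J, J))) = Add(2, Mul(-1, Pow(J, 2))))
B = Rational(-1, 11811) (B = Pow(-11811, -1) = Rational(-1, 11811) ≈ -8.4667e-5)
Mul(Add(C, B), Pow(Add(Function('R')(-70), -36000), -1)) = Mul(Add(32631, Rational(-1, 11811)), Pow(Add(Add(2, Mul(-1, Pow(-70, 2))), -36000), -1)) = Mul(Rational(385404740, 11811), Pow(Add(Add(2, Mul(-1, 4900)), -36000), -1)) = Mul(Rational(385404740, 11811), Pow(Add(Add(2, -4900), -36000), -1)) = Mul(Rational(385404740, 11811), Pow(Add(-4898, -36000), -1)) = Mul(Rational(385404740, 11811), Pow(-40898, -1)) = Mul(Rational(385404740, 11811), Rational(-1, 40898)) = Rational(-192702370, 241523139)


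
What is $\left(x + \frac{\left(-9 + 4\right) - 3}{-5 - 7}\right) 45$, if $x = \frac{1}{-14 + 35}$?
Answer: $\frac{225}{7} \approx 32.143$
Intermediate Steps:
$x = \frac{1}{21} \approx 0.047619$
$\left(x + \frac{\left(-9 + 4\right) - 3}{-5 - 7}\right) 45 = \left(\frac{1}{21} + \frac{\left(-9 + 4\right) - 3}{-5 - 7}\right) 45 = \left(\frac{1}{21} + \frac{-5 - 3}{-12}\right) 45 = \left(\frac{1}{21} - - \frac{2}{3}\right) 45 = \left(\frac{1}{21} + \frac{2}{3}\right) 45 = \frac{5}{7} \cdot 45 = \frac{225}{7}$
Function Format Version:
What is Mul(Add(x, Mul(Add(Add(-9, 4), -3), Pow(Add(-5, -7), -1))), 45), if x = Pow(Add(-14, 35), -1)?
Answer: Rational(225, 7) ≈ 32.143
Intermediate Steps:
x = Rational(1, 21) (x = Pow(21, -1) = Rational(1, 21) ≈ 0.047619)
Mul(Add(x, Mul(Add(Add(-9, 4), -3), Pow(Add(-5, -7), -1))), 45) = Mul(Add(Rational(1, 21), Mul(Add(Add(-9, 4), -3), Pow(Add(-5, -7), -1))), 45) = Mul(Add(Rational(1, 21), Mul(Add(-5, -3), Pow(-12, -1))), 45) = Mul(Add(Rational(1, 21), Mul(-8, Rational(-1, 12))), 45) = Mul(Add(Rational(1, 21), Rational(2, 3)), 45) = Mul(Rational(5, 7), 45) = Rational(225, 7)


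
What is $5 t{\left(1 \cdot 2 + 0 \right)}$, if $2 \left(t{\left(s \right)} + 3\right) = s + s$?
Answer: $-5$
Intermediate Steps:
$t{\left(s \right)} = -3 + s$ ($t{\left(s \right)} = -3 + \frac{s + s}{2} = -3 + \frac{2 s}{2} = -3 + s$)
$5 t{\left(1 \cdot 2 + 0 \right)} = 5 \left(-3 + \left(1 \cdot 2 + 0\right)\right) = 5 \left(-3 + \left(2 + 0\right)\right) = 5 \left(-3 + 2\right) = 5 \left(-1\right) = -5$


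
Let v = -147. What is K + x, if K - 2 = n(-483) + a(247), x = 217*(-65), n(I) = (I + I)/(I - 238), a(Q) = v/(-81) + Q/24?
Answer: -313464391/22248 ≈ -14090.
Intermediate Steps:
a(Q) = 49/27 + Q/24 (a(Q) = -147/(-81) + Q/24 = -147*(-1/81) + Q*(1/24) = 49/27 + Q/24)
n(I) = 2*I/(-238 + I) (n(I) = (2*I)/(-238 + I) = 2*I/(-238 + I))
x = -14105
K = 343649/22248 (K = 2 + (2*(-483)/(-238 - 483) + (49/27 + (1/24)*247)) = 2 + (2*(-483)/(-721) + (49/27 + 247/24)) = 2 + (2*(-483)*(-1/721) + 2615/216) = 2 + (138/103 + 2615/216) = 2 + 299153/22248 = 343649/22248 ≈ 15.446)
K + x = 343649/22248 - 14105 = -313464391/22248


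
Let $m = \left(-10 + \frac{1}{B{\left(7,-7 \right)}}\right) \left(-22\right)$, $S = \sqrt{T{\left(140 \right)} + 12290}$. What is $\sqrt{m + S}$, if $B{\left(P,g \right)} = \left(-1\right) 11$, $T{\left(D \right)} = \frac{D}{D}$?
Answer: $\sqrt{222 + \sqrt{12291}} \approx 18.245$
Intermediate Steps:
$T{\left(D \right)} = 1$
$B{\left(P,g \right)} = -11$
$S = \sqrt{12291}$ ($S = \sqrt{1 + 12290} = \sqrt{12291} \approx 110.86$)
$m = 222$ ($m = \left(-10 + \frac{1}{-11}\right) \left(-22\right) = \left(-10 - \frac{1}{11}\right) \left(-22\right) = \left(- \frac{111}{11}\right) \left(-22\right) = 222$)
$\sqrt{m + S} = \sqrt{222 + \sqrt{12291}}$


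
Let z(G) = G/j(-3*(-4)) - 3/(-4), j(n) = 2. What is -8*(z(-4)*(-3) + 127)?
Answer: -1046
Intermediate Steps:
z(G) = ¾ + G/2 (z(G) = G/2 - 3/(-4) = G*(½) - 3*(-¼) = G/2 + ¾ = ¾ + G/2)
-8*(z(-4)*(-3) + 127) = -8*((¾ + (½)*(-4))*(-3) + 127) = -8*((¾ - 2)*(-3) + 127) = -8*(-5/4*(-3) + 127) = -8*(15/4 + 127) = -8*523/4 = -1046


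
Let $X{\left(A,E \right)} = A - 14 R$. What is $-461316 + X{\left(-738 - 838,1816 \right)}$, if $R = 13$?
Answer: $-463074$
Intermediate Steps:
$X{\left(A,E \right)} = -182 + A$ ($X{\left(A,E \right)} = A - 182 = -182 + A$)
$-461316 + X{\left(-738 - 838,1816 \right)} = -461316 - 1758 = -463074$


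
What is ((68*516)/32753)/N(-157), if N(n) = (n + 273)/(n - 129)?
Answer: -2508792/949837 ≈ -2.6413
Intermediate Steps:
N(n) = (273 + n)/(-129 + n)
((68*516)/32753)/N(-157) = ((68*516)/32753)/(((273 - 157)/(-129 - 157))) = (35088*(1/32753))/((116/(-286))) = 35088/(32753*((-1/286*116))) = 35088/(32753*(-58/143)) = (35088/32753)*(-143/58) = -2508792/949837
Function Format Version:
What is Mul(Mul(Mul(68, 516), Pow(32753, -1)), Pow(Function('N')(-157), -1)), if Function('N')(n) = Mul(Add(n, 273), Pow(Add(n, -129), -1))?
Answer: Rational(-2508792, 949837) ≈ -2.6413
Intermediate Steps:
Function('N')(n) = Mul(Pow(Add(-129, n), -1), Add(273, n)) (Function('N')(n) = Mul(Add(273, n), Pow(Add(-129, n), -1)) = Mul(Pow(Add(-129, n), -1), Add(273, n)))
Mul(Mul(Mul(68, 516), Pow(32753, -1)), Pow(Function('N')(-157), -1)) = Mul(Mul(Mul(68, 516), Pow(32753, -1)), Pow(Mul(Pow(Add(-129, -157), -1), Add(273, -157)), -1)) = Mul(Mul(35088, Rational(1, 32753)), Pow(Mul(Pow(-286, -1), 116), -1)) = Mul(Rational(35088, 32753), Pow(Mul(Rational(-1, 286), 116), -1)) = Mul(Rational(35088, 32753), Pow(Rational(-58, 143), -1)) = Mul(Rational(35088, 32753), Rational(-143, 58)) = Rational(-2508792, 949837)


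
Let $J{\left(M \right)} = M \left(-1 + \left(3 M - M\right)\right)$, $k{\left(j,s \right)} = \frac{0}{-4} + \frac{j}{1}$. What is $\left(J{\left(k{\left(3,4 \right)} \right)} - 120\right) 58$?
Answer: $-6090$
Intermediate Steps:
$k{\left(j,s \right)} = j$ ($k{\left(j,s \right)} = 0 \left(- \frac{1}{4}\right) + j 1 = 0 + j = j$)
$J{\left(M \right)} = M \left(-1 + 2 M\right)$
$\left(J{\left(k{\left(3,4 \right)} \right)} - 120\right) 58 = \left(3 \left(-1 + 2 \cdot 3\right) - 120\right) 58 = \left(3 \left(-1 + 6\right) - 120\right) 58 = \left(3 \cdot 5 - 120\right) 58 = \left(15 - 120\right) 58 = \left(-105\right) 58 = -6090$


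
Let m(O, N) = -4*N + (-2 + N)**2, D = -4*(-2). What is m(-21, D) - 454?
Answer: -450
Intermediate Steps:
D = 8
m(O, N) = (-2 + N)**2 - 4*N
m(-21, D) - 454 = ((-2 + 8)**2 - 4*8) - 454 = (6**2 - 32) - 454 = (36 - 32) - 454 = 4 - 454 = -450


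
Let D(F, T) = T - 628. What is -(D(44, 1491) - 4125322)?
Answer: 4124459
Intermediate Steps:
D(F, T) = -628 + T
-(D(44, 1491) - 4125322) = -((-628 + 1491) - 4125322) = -(863 - 4125322) = -1*(-4124459) = 4124459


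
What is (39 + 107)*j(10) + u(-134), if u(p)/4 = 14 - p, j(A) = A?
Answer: 2052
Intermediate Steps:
u(p) = 56 - 4*p (u(p) = 4*(14 - p) = 56 - 4*p)
(39 + 107)*j(10) + u(-134) = (39 + 107)*10 + (56 - 4*(-134)) = 146*10 + (56 + 536) = 1460 + 592 = 2052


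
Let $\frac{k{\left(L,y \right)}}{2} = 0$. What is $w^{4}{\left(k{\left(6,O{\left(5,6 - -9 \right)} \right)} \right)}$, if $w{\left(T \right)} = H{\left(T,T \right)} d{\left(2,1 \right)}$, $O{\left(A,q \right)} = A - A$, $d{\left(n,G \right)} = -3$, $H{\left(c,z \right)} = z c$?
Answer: $0$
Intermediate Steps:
$H{\left(c,z \right)} = c z$
$O{\left(A,q \right)} = 0$
$k{\left(L,y \right)} = 0$ ($k{\left(L,y \right)} = 2 \cdot 0 = 0$)
$w{\left(T \right)} = - 3 T^{2}$ ($w{\left(T \right)} = T T \left(-3\right) = T^{2} \left(-3\right) = - 3 T^{2}$)
$w^{4}{\left(k{\left(6,O{\left(5,6 - -9 \right)} \right)} \right)} = \left(- 3 \cdot 0^{2}\right)^{4} = \left(\left(-3\right) 0\right)^{4} = 0^{4} = 0$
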